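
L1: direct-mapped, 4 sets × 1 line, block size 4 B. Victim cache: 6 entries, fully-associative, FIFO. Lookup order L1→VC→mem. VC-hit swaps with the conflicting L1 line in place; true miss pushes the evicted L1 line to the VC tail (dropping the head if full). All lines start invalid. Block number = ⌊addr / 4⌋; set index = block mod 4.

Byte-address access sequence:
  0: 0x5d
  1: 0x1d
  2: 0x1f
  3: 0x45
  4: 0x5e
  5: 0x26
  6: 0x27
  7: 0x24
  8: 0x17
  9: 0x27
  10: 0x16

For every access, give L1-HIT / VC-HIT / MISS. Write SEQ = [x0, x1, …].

0: 0x5d (blk 23, set 3) → MISS  vc=[]
1: 0x1d (blk 7, set 3) → MISS  vc=[23]
2: 0x1f (blk 7, set 3) → L1-HIT  vc=[23]
3: 0x45 (blk 17, set 1) → MISS  vc=[23]
4: 0x5e (blk 23, set 3) → VC-HIT  vc=[7]
5: 0x26 (blk 9, set 1) → MISS  vc=[7, 17]
6: 0x27 (blk 9, set 1) → L1-HIT  vc=[7, 17]
7: 0x24 (blk 9, set 1) → L1-HIT  vc=[7, 17]
8: 0x17 (blk 5, set 1) → MISS  vc=[7, 17, 9]
9: 0x27 (blk 9, set 1) → VC-HIT  vc=[7, 17, 5]
10: 0x16 (blk 5, set 1) → VC-HIT  vc=[7, 17, 9]

SEQ = [MISS, MISS, L1-HIT, MISS, VC-HIT, MISS, L1-HIT, L1-HIT, MISS, VC-HIT, VC-HIT]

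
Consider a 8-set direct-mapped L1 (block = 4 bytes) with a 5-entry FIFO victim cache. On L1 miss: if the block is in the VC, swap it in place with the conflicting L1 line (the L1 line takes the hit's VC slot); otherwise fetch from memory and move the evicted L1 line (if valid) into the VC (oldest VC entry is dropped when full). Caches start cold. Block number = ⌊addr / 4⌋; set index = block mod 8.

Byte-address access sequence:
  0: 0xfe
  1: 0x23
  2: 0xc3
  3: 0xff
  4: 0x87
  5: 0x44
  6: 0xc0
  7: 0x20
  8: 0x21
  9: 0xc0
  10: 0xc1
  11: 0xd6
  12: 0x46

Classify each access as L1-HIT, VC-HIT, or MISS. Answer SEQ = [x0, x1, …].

0: 0xfe (blk 63, set 7) → MISS  vc=[]
1: 0x23 (blk 8, set 0) → MISS  vc=[]
2: 0xc3 (blk 48, set 0) → MISS  vc=[8]
3: 0xff (blk 63, set 7) → L1-HIT  vc=[8]
4: 0x87 (blk 33, set 1) → MISS  vc=[8]
5: 0x44 (blk 17, set 1) → MISS  vc=[8, 33]
6: 0xc0 (blk 48, set 0) → L1-HIT  vc=[8, 33]
7: 0x20 (blk 8, set 0) → VC-HIT  vc=[48, 33]
8: 0x21 (blk 8, set 0) → L1-HIT  vc=[48, 33]
9: 0xc0 (blk 48, set 0) → VC-HIT  vc=[8, 33]
10: 0xc1 (blk 48, set 0) → L1-HIT  vc=[8, 33]
11: 0xd6 (blk 53, set 5) → MISS  vc=[8, 33]
12: 0x46 (blk 17, set 1) → L1-HIT  vc=[8, 33]

SEQ = [MISS, MISS, MISS, L1-HIT, MISS, MISS, L1-HIT, VC-HIT, L1-HIT, VC-HIT, L1-HIT, MISS, L1-HIT]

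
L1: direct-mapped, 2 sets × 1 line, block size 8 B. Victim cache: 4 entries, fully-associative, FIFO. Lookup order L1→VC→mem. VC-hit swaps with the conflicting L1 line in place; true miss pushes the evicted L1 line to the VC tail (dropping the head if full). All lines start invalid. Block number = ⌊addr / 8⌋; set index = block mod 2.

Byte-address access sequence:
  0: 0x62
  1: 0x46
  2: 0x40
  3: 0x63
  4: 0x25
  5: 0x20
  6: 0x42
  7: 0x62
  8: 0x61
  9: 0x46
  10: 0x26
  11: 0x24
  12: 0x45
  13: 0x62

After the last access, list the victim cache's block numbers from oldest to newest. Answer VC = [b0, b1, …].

VC = [4, 8]

  [0] addr=0x62 blk=12 s=0: MISS | VC []
  [1] addr=0x46 blk=8 s=0: MISS | VC [12]
  [2] addr=0x40 blk=8 s=0: L1-HIT | VC [12]
  [3] addr=0x63 blk=12 s=0: VC-HIT | VC [8]
  [4] addr=0x25 blk=4 s=0: MISS | VC [8, 12]
  [5] addr=0x20 blk=4 s=0: L1-HIT | VC [8, 12]
  [6] addr=0x42 blk=8 s=0: VC-HIT | VC [4, 12]
  [7] addr=0x62 blk=12 s=0: VC-HIT | VC [4, 8]
  [8] addr=0x61 blk=12 s=0: L1-HIT | VC [4, 8]
  [9] addr=0x46 blk=8 s=0: VC-HIT | VC [4, 12]
  [10] addr=0x26 blk=4 s=0: VC-HIT | VC [8, 12]
  [11] addr=0x24 blk=4 s=0: L1-HIT | VC [8, 12]
  [12] addr=0x45 blk=8 s=0: VC-HIT | VC [4, 12]
  [13] addr=0x62 blk=12 s=0: VC-HIT | VC [4, 8]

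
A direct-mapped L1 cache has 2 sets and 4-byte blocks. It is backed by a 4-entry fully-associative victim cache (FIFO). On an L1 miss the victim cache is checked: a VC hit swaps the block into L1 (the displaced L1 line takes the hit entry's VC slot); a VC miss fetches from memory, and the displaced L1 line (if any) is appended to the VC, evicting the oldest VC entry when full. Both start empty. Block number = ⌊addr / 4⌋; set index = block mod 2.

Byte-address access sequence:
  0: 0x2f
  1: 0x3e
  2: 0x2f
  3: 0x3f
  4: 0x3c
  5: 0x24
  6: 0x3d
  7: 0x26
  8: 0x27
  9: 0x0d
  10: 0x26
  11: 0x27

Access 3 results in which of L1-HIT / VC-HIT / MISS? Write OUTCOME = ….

OUTCOME = VC-HIT

#0 0x2f→b11/s1 MISS; vc=[]
#1 0x3e→b15/s1 MISS; vc=[11]
#2 0x2f→b11/s1 VC-HIT; vc=[15]
#3 0x3f→b15/s1 VC-HIT; vc=[11]
#4 0x3c→b15/s1 L1-HIT; vc=[11]
#5 0x24→b9/s1 MISS; vc=[11,15]
#6 0x3d→b15/s1 VC-HIT; vc=[11,9]
#7 0x26→b9/s1 VC-HIT; vc=[11,15]
#8 0x27→b9/s1 L1-HIT; vc=[11,15]
#9 0xd→b3/s1 MISS; vc=[11,15,9]
#10 0x26→b9/s1 VC-HIT; vc=[11,15,3]
#11 0x27→b9/s1 L1-HIT; vc=[11,15,3]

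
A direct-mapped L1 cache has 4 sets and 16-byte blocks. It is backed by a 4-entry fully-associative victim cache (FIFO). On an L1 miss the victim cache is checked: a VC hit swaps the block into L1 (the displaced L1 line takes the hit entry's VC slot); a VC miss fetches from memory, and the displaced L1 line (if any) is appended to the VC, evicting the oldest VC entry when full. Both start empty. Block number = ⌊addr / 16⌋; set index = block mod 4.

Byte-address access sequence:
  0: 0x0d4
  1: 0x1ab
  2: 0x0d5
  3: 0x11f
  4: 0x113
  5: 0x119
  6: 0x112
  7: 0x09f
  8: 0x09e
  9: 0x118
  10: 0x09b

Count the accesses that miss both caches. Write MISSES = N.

#0 0xd4→b13/s1 MISS; vc=[]
#1 0x1ab→b26/s2 MISS; vc=[]
#2 0xd5→b13/s1 L1-HIT; vc=[]
#3 0x11f→b17/s1 MISS; vc=[13]
#4 0x113→b17/s1 L1-HIT; vc=[13]
#5 0x119→b17/s1 L1-HIT; vc=[13]
#6 0x112→b17/s1 L1-HIT; vc=[13]
#7 0x9f→b9/s1 MISS; vc=[13,17]
#8 0x9e→b9/s1 L1-HIT; vc=[13,17]
#9 0x118→b17/s1 VC-HIT; vc=[13,9]
#10 0x9b→b9/s1 VC-HIT; vc=[13,17]

MISSES = 4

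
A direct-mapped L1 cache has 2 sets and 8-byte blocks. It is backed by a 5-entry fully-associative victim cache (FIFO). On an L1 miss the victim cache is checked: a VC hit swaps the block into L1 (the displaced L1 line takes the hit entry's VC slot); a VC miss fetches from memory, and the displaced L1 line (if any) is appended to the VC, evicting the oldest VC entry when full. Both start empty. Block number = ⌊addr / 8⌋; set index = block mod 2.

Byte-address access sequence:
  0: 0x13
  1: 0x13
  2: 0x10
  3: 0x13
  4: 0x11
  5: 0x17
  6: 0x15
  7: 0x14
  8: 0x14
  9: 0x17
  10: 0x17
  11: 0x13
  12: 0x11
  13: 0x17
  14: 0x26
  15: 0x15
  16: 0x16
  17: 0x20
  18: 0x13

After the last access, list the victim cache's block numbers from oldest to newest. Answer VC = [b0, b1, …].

0: 0x13 (blk 2, set 0) → MISS  vc=[]
1: 0x13 (blk 2, set 0) → L1-HIT  vc=[]
2: 0x10 (blk 2, set 0) → L1-HIT  vc=[]
3: 0x13 (blk 2, set 0) → L1-HIT  vc=[]
4: 0x11 (blk 2, set 0) → L1-HIT  vc=[]
5: 0x17 (blk 2, set 0) → L1-HIT  vc=[]
6: 0x15 (blk 2, set 0) → L1-HIT  vc=[]
7: 0x14 (blk 2, set 0) → L1-HIT  vc=[]
8: 0x14 (blk 2, set 0) → L1-HIT  vc=[]
9: 0x17 (blk 2, set 0) → L1-HIT  vc=[]
10: 0x17 (blk 2, set 0) → L1-HIT  vc=[]
11: 0x13 (blk 2, set 0) → L1-HIT  vc=[]
12: 0x11 (blk 2, set 0) → L1-HIT  vc=[]
13: 0x17 (blk 2, set 0) → L1-HIT  vc=[]
14: 0x26 (blk 4, set 0) → MISS  vc=[2]
15: 0x15 (blk 2, set 0) → VC-HIT  vc=[4]
16: 0x16 (blk 2, set 0) → L1-HIT  vc=[4]
17: 0x20 (blk 4, set 0) → VC-HIT  vc=[2]
18: 0x13 (blk 2, set 0) → VC-HIT  vc=[4]

VC = [4]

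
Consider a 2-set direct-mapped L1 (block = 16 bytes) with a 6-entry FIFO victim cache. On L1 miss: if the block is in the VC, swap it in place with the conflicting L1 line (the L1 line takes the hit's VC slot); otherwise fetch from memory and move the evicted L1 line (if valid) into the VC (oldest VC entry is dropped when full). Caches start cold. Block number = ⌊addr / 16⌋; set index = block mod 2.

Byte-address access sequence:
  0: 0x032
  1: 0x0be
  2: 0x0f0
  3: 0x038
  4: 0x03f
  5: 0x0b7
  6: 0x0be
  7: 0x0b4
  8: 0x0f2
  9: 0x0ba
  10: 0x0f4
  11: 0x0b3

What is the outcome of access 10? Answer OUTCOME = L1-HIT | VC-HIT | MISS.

OUTCOME = VC-HIT

#0 0x32→b3/s1 MISS; vc=[]
#1 0xbe→b11/s1 MISS; vc=[3]
#2 0xf0→b15/s1 MISS; vc=[3,11]
#3 0x38→b3/s1 VC-HIT; vc=[15,11]
#4 0x3f→b3/s1 L1-HIT; vc=[15,11]
#5 0xb7→b11/s1 VC-HIT; vc=[15,3]
#6 0xbe→b11/s1 L1-HIT; vc=[15,3]
#7 0xb4→b11/s1 L1-HIT; vc=[15,3]
#8 0xf2→b15/s1 VC-HIT; vc=[11,3]
#9 0xba→b11/s1 VC-HIT; vc=[15,3]
#10 0xf4→b15/s1 VC-HIT; vc=[11,3]
#11 0xb3→b11/s1 VC-HIT; vc=[15,3]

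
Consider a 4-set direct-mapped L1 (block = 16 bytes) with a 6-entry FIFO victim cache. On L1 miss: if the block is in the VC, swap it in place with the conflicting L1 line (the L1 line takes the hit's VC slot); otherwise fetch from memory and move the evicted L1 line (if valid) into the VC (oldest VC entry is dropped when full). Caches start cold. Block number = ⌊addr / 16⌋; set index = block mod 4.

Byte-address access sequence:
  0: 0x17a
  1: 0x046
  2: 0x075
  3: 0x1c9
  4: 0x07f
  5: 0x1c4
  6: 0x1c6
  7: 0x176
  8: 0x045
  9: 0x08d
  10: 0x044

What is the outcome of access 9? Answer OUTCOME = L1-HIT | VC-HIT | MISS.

  [0] addr=0x17a blk=23 s=3: MISS | VC []
  [1] addr=0x46 blk=4 s=0: MISS | VC []
  [2] addr=0x75 blk=7 s=3: MISS | VC [23]
  [3] addr=0x1c9 blk=28 s=0: MISS | VC [23, 4]
  [4] addr=0x7f blk=7 s=3: L1-HIT | VC [23, 4]
  [5] addr=0x1c4 blk=28 s=0: L1-HIT | VC [23, 4]
  [6] addr=0x1c6 blk=28 s=0: L1-HIT | VC [23, 4]
  [7] addr=0x176 blk=23 s=3: VC-HIT | VC [7, 4]
  [8] addr=0x45 blk=4 s=0: VC-HIT | VC [7, 28]
  [9] addr=0x8d blk=8 s=0: MISS | VC [7, 28, 4]
  [10] addr=0x44 blk=4 s=0: VC-HIT | VC [7, 28, 8]

OUTCOME = MISS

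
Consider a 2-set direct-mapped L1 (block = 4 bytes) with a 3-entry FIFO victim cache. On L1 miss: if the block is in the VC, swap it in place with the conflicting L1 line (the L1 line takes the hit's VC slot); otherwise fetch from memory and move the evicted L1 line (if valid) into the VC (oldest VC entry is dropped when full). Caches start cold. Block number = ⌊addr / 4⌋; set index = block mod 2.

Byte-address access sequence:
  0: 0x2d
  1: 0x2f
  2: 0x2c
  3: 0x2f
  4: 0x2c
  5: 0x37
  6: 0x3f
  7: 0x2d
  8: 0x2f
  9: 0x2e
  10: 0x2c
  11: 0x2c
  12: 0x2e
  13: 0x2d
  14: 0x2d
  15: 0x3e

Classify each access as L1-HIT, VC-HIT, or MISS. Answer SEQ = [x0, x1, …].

0: 0x2d (blk 11, set 1) → MISS  vc=[]
1: 0x2f (blk 11, set 1) → L1-HIT  vc=[]
2: 0x2c (blk 11, set 1) → L1-HIT  vc=[]
3: 0x2f (blk 11, set 1) → L1-HIT  vc=[]
4: 0x2c (blk 11, set 1) → L1-HIT  vc=[]
5: 0x37 (blk 13, set 1) → MISS  vc=[11]
6: 0x3f (blk 15, set 1) → MISS  vc=[11, 13]
7: 0x2d (blk 11, set 1) → VC-HIT  vc=[15, 13]
8: 0x2f (blk 11, set 1) → L1-HIT  vc=[15, 13]
9: 0x2e (blk 11, set 1) → L1-HIT  vc=[15, 13]
10: 0x2c (blk 11, set 1) → L1-HIT  vc=[15, 13]
11: 0x2c (blk 11, set 1) → L1-HIT  vc=[15, 13]
12: 0x2e (blk 11, set 1) → L1-HIT  vc=[15, 13]
13: 0x2d (blk 11, set 1) → L1-HIT  vc=[15, 13]
14: 0x2d (blk 11, set 1) → L1-HIT  vc=[15, 13]
15: 0x3e (blk 15, set 1) → VC-HIT  vc=[11, 13]

SEQ = [MISS, L1-HIT, L1-HIT, L1-HIT, L1-HIT, MISS, MISS, VC-HIT, L1-HIT, L1-HIT, L1-HIT, L1-HIT, L1-HIT, L1-HIT, L1-HIT, VC-HIT]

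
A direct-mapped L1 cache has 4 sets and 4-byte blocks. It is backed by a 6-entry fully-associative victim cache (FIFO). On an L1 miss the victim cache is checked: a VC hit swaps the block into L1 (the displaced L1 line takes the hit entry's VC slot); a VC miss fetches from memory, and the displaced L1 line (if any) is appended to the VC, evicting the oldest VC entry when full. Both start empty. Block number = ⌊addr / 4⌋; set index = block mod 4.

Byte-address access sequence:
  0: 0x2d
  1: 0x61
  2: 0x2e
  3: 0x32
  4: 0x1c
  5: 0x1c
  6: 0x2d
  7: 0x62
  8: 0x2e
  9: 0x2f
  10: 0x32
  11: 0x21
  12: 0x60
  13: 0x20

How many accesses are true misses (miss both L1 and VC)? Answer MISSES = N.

MISSES = 5

  [0] addr=0x2d blk=11 s=3: MISS | VC []
  [1] addr=0x61 blk=24 s=0: MISS | VC []
  [2] addr=0x2e blk=11 s=3: L1-HIT | VC []
  [3] addr=0x32 blk=12 s=0: MISS | VC [24]
  [4] addr=0x1c blk=7 s=3: MISS | VC [24, 11]
  [5] addr=0x1c blk=7 s=3: L1-HIT | VC [24, 11]
  [6] addr=0x2d blk=11 s=3: VC-HIT | VC [24, 7]
  [7] addr=0x62 blk=24 s=0: VC-HIT | VC [12, 7]
  [8] addr=0x2e blk=11 s=3: L1-HIT | VC [12, 7]
  [9] addr=0x2f blk=11 s=3: L1-HIT | VC [12, 7]
  [10] addr=0x32 blk=12 s=0: VC-HIT | VC [24, 7]
  [11] addr=0x21 blk=8 s=0: MISS | VC [24, 7, 12]
  [12] addr=0x60 blk=24 s=0: VC-HIT | VC [8, 7, 12]
  [13] addr=0x20 blk=8 s=0: VC-HIT | VC [24, 7, 12]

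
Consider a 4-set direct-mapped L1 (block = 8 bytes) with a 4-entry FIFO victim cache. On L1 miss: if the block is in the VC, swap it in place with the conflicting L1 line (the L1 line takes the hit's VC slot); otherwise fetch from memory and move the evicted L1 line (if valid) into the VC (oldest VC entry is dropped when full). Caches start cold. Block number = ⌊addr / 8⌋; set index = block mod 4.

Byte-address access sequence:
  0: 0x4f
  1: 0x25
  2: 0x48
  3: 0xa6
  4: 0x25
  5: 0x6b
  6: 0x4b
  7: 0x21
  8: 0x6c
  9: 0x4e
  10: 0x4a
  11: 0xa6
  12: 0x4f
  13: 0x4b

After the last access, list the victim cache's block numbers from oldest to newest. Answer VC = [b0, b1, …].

  [0] addr=0x4f blk=9 s=1: MISS | VC []
  [1] addr=0x25 blk=4 s=0: MISS | VC []
  [2] addr=0x48 blk=9 s=1: L1-HIT | VC []
  [3] addr=0xa6 blk=20 s=0: MISS | VC [4]
  [4] addr=0x25 blk=4 s=0: VC-HIT | VC [20]
  [5] addr=0x6b blk=13 s=1: MISS | VC [20, 9]
  [6] addr=0x4b blk=9 s=1: VC-HIT | VC [20, 13]
  [7] addr=0x21 blk=4 s=0: L1-HIT | VC [20, 13]
  [8] addr=0x6c blk=13 s=1: VC-HIT | VC [20, 9]
  [9] addr=0x4e blk=9 s=1: VC-HIT | VC [20, 13]
  [10] addr=0x4a blk=9 s=1: L1-HIT | VC [20, 13]
  [11] addr=0xa6 blk=20 s=0: VC-HIT | VC [4, 13]
  [12] addr=0x4f blk=9 s=1: L1-HIT | VC [4, 13]
  [13] addr=0x4b blk=9 s=1: L1-HIT | VC [4, 13]

VC = [4, 13]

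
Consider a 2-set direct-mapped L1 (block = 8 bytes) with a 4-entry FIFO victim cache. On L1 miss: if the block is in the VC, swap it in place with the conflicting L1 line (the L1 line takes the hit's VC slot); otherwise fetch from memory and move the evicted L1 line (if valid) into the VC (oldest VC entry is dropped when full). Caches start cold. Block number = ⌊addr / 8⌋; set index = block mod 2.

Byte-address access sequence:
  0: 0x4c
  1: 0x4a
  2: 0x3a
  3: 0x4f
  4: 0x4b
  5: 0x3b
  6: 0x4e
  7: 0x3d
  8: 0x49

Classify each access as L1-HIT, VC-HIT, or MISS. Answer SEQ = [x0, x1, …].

0: 0x4c (blk 9, set 1) → MISS  vc=[]
1: 0x4a (blk 9, set 1) → L1-HIT  vc=[]
2: 0x3a (blk 7, set 1) → MISS  vc=[9]
3: 0x4f (blk 9, set 1) → VC-HIT  vc=[7]
4: 0x4b (blk 9, set 1) → L1-HIT  vc=[7]
5: 0x3b (blk 7, set 1) → VC-HIT  vc=[9]
6: 0x4e (blk 9, set 1) → VC-HIT  vc=[7]
7: 0x3d (blk 7, set 1) → VC-HIT  vc=[9]
8: 0x49 (blk 9, set 1) → VC-HIT  vc=[7]

SEQ = [MISS, L1-HIT, MISS, VC-HIT, L1-HIT, VC-HIT, VC-HIT, VC-HIT, VC-HIT]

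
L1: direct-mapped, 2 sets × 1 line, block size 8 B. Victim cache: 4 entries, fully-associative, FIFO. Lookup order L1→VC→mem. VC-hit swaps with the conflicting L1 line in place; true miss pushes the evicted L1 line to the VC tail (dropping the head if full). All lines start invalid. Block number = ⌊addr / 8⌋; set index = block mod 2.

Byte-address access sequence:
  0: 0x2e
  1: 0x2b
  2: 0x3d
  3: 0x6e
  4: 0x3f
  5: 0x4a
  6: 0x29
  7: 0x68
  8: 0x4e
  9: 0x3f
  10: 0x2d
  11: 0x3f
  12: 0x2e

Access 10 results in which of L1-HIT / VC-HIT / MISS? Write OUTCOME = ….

  [0] addr=0x2e blk=5 s=1: MISS | VC []
  [1] addr=0x2b blk=5 s=1: L1-HIT | VC []
  [2] addr=0x3d blk=7 s=1: MISS | VC [5]
  [3] addr=0x6e blk=13 s=1: MISS | VC [5, 7]
  [4] addr=0x3f blk=7 s=1: VC-HIT | VC [5, 13]
  [5] addr=0x4a blk=9 s=1: MISS | VC [5, 13, 7]
  [6] addr=0x29 blk=5 s=1: VC-HIT | VC [9, 13, 7]
  [7] addr=0x68 blk=13 s=1: VC-HIT | VC [9, 5, 7]
  [8] addr=0x4e blk=9 s=1: VC-HIT | VC [13, 5, 7]
  [9] addr=0x3f blk=7 s=1: VC-HIT | VC [13, 5, 9]
  [10] addr=0x2d blk=5 s=1: VC-HIT | VC [13, 7, 9]
  [11] addr=0x3f blk=7 s=1: VC-HIT | VC [13, 5, 9]
  [12] addr=0x2e blk=5 s=1: VC-HIT | VC [13, 7, 9]

OUTCOME = VC-HIT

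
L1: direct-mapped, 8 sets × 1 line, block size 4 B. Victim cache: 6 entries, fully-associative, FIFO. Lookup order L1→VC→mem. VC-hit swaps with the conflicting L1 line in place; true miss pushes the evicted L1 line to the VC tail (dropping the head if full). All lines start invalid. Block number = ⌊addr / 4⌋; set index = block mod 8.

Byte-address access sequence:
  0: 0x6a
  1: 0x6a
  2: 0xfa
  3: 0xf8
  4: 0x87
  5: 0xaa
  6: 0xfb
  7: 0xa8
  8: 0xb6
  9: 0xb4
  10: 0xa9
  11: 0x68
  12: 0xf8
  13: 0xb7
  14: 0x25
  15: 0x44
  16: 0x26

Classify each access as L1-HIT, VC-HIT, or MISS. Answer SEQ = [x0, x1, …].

SEQ = [MISS, L1-HIT, MISS, L1-HIT, MISS, MISS, L1-HIT, L1-HIT, MISS, L1-HIT, L1-HIT, VC-HIT, L1-HIT, L1-HIT, MISS, MISS, VC-HIT]

#0 0x6a→b26/s2 MISS; vc=[]
#1 0x6a→b26/s2 L1-HIT; vc=[]
#2 0xfa→b62/s6 MISS; vc=[]
#3 0xf8→b62/s6 L1-HIT; vc=[]
#4 0x87→b33/s1 MISS; vc=[]
#5 0xaa→b42/s2 MISS; vc=[26]
#6 0xfb→b62/s6 L1-HIT; vc=[26]
#7 0xa8→b42/s2 L1-HIT; vc=[26]
#8 0xb6→b45/s5 MISS; vc=[26]
#9 0xb4→b45/s5 L1-HIT; vc=[26]
#10 0xa9→b42/s2 L1-HIT; vc=[26]
#11 0x68→b26/s2 VC-HIT; vc=[42]
#12 0xf8→b62/s6 L1-HIT; vc=[42]
#13 0xb7→b45/s5 L1-HIT; vc=[42]
#14 0x25→b9/s1 MISS; vc=[42,33]
#15 0x44→b17/s1 MISS; vc=[42,33,9]
#16 0x26→b9/s1 VC-HIT; vc=[42,33,17]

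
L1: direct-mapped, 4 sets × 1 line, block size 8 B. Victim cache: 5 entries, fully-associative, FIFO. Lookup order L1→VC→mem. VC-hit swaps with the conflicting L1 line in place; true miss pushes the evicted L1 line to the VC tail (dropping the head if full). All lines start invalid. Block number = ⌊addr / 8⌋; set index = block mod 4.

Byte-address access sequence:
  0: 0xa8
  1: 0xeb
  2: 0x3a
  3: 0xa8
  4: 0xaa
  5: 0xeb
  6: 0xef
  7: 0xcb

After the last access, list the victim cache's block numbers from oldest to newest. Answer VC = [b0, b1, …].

VC = [21, 29]

0: 0xa8 (blk 21, set 1) → MISS  vc=[]
1: 0xeb (blk 29, set 1) → MISS  vc=[21]
2: 0x3a (blk 7, set 3) → MISS  vc=[21]
3: 0xa8 (blk 21, set 1) → VC-HIT  vc=[29]
4: 0xaa (blk 21, set 1) → L1-HIT  vc=[29]
5: 0xeb (blk 29, set 1) → VC-HIT  vc=[21]
6: 0xef (blk 29, set 1) → L1-HIT  vc=[21]
7: 0xcb (blk 25, set 1) → MISS  vc=[21, 29]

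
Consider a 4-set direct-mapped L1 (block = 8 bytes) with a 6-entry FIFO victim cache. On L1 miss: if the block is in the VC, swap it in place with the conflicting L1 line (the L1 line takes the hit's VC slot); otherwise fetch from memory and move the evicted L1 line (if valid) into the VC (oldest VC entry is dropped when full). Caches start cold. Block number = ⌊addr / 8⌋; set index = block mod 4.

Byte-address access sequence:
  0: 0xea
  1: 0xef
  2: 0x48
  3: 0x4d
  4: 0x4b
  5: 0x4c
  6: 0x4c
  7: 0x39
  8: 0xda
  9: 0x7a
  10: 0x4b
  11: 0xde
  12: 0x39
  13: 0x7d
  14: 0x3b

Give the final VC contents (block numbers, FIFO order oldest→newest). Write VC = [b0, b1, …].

  [0] addr=0xea blk=29 s=1: MISS | VC []
  [1] addr=0xef blk=29 s=1: L1-HIT | VC []
  [2] addr=0x48 blk=9 s=1: MISS | VC [29]
  [3] addr=0x4d blk=9 s=1: L1-HIT | VC [29]
  [4] addr=0x4b blk=9 s=1: L1-HIT | VC [29]
  [5] addr=0x4c blk=9 s=1: L1-HIT | VC [29]
  [6] addr=0x4c blk=9 s=1: L1-HIT | VC [29]
  [7] addr=0x39 blk=7 s=3: MISS | VC [29]
  [8] addr=0xda blk=27 s=3: MISS | VC [29, 7]
  [9] addr=0x7a blk=15 s=3: MISS | VC [29, 7, 27]
  [10] addr=0x4b blk=9 s=1: L1-HIT | VC [29, 7, 27]
  [11] addr=0xde blk=27 s=3: VC-HIT | VC [29, 7, 15]
  [12] addr=0x39 blk=7 s=3: VC-HIT | VC [29, 27, 15]
  [13] addr=0x7d blk=15 s=3: VC-HIT | VC [29, 27, 7]
  [14] addr=0x3b blk=7 s=3: VC-HIT | VC [29, 27, 15]

VC = [29, 27, 15]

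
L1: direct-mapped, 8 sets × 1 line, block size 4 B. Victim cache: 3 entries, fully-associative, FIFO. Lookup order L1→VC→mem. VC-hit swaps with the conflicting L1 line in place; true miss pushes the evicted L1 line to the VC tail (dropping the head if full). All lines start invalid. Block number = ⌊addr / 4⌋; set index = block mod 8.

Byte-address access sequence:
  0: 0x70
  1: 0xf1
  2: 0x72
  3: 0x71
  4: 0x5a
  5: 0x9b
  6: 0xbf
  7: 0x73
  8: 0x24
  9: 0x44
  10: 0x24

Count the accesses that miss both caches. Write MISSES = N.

MISSES = 7

  [0] addr=0x70 blk=28 s=4: MISS | VC []
  [1] addr=0xf1 blk=60 s=4: MISS | VC [28]
  [2] addr=0x72 blk=28 s=4: VC-HIT | VC [60]
  [3] addr=0x71 blk=28 s=4: L1-HIT | VC [60]
  [4] addr=0x5a blk=22 s=6: MISS | VC [60]
  [5] addr=0x9b blk=38 s=6: MISS | VC [60, 22]
  [6] addr=0xbf blk=47 s=7: MISS | VC [60, 22]
  [7] addr=0x73 blk=28 s=4: L1-HIT | VC [60, 22]
  [8] addr=0x24 blk=9 s=1: MISS | VC [60, 22]
  [9] addr=0x44 blk=17 s=1: MISS | VC [60, 22, 9]
  [10] addr=0x24 blk=9 s=1: VC-HIT | VC [60, 22, 17]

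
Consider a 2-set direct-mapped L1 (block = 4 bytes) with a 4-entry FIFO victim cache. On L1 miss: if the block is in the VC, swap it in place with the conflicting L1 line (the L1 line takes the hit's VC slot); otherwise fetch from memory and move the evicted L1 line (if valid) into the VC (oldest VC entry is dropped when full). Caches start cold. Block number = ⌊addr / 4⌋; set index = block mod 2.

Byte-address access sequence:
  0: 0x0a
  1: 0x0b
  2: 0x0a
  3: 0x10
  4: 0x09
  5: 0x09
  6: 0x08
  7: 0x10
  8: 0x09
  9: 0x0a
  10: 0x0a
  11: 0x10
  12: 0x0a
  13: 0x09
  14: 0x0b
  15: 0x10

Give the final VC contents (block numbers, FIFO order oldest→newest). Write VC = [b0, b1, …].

VC = [2]

#0 0xa→b2/s0 MISS; vc=[]
#1 0xb→b2/s0 L1-HIT; vc=[]
#2 0xa→b2/s0 L1-HIT; vc=[]
#3 0x10→b4/s0 MISS; vc=[2]
#4 0x9→b2/s0 VC-HIT; vc=[4]
#5 0x9→b2/s0 L1-HIT; vc=[4]
#6 0x8→b2/s0 L1-HIT; vc=[4]
#7 0x10→b4/s0 VC-HIT; vc=[2]
#8 0x9→b2/s0 VC-HIT; vc=[4]
#9 0xa→b2/s0 L1-HIT; vc=[4]
#10 0xa→b2/s0 L1-HIT; vc=[4]
#11 0x10→b4/s0 VC-HIT; vc=[2]
#12 0xa→b2/s0 VC-HIT; vc=[4]
#13 0x9→b2/s0 L1-HIT; vc=[4]
#14 0xb→b2/s0 L1-HIT; vc=[4]
#15 0x10→b4/s0 VC-HIT; vc=[2]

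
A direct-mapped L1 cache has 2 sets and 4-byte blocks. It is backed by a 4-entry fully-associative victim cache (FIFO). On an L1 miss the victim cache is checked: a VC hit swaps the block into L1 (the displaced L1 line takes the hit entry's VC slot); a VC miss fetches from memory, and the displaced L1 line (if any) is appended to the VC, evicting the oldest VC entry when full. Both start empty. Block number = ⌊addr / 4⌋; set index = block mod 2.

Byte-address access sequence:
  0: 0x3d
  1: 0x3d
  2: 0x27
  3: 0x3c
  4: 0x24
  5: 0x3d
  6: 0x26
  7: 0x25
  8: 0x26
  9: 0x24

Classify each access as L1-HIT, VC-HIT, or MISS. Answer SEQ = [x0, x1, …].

0: 0x3d (blk 15, set 1) → MISS  vc=[]
1: 0x3d (blk 15, set 1) → L1-HIT  vc=[]
2: 0x27 (blk 9, set 1) → MISS  vc=[15]
3: 0x3c (blk 15, set 1) → VC-HIT  vc=[9]
4: 0x24 (blk 9, set 1) → VC-HIT  vc=[15]
5: 0x3d (blk 15, set 1) → VC-HIT  vc=[9]
6: 0x26 (blk 9, set 1) → VC-HIT  vc=[15]
7: 0x25 (blk 9, set 1) → L1-HIT  vc=[15]
8: 0x26 (blk 9, set 1) → L1-HIT  vc=[15]
9: 0x24 (blk 9, set 1) → L1-HIT  vc=[15]

SEQ = [MISS, L1-HIT, MISS, VC-HIT, VC-HIT, VC-HIT, VC-HIT, L1-HIT, L1-HIT, L1-HIT]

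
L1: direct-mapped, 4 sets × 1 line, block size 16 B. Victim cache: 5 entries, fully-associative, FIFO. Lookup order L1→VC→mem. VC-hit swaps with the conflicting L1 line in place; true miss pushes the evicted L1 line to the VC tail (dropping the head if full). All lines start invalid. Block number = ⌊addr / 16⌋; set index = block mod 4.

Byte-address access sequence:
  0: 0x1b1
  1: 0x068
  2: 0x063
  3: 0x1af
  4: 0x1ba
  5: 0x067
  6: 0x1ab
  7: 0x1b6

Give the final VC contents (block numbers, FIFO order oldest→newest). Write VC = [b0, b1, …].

VC = [6]

0: 0x1b1 (blk 27, set 3) → MISS  vc=[]
1: 0x68 (blk 6, set 2) → MISS  vc=[]
2: 0x63 (blk 6, set 2) → L1-HIT  vc=[]
3: 0x1af (blk 26, set 2) → MISS  vc=[6]
4: 0x1ba (blk 27, set 3) → L1-HIT  vc=[6]
5: 0x67 (blk 6, set 2) → VC-HIT  vc=[26]
6: 0x1ab (blk 26, set 2) → VC-HIT  vc=[6]
7: 0x1b6 (blk 27, set 3) → L1-HIT  vc=[6]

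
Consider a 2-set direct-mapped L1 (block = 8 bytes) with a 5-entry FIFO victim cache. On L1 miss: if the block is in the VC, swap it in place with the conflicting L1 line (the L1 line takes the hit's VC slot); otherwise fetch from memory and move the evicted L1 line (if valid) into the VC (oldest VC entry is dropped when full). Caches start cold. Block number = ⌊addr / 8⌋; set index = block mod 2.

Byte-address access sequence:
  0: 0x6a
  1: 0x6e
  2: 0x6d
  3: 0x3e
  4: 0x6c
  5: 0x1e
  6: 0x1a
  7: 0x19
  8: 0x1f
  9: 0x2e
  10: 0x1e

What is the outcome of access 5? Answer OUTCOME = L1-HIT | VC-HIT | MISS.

#0 0x6a→b13/s1 MISS; vc=[]
#1 0x6e→b13/s1 L1-HIT; vc=[]
#2 0x6d→b13/s1 L1-HIT; vc=[]
#3 0x3e→b7/s1 MISS; vc=[13]
#4 0x6c→b13/s1 VC-HIT; vc=[7]
#5 0x1e→b3/s1 MISS; vc=[7,13]
#6 0x1a→b3/s1 L1-HIT; vc=[7,13]
#7 0x19→b3/s1 L1-HIT; vc=[7,13]
#8 0x1f→b3/s1 L1-HIT; vc=[7,13]
#9 0x2e→b5/s1 MISS; vc=[7,13,3]
#10 0x1e→b3/s1 VC-HIT; vc=[7,13,5]

OUTCOME = MISS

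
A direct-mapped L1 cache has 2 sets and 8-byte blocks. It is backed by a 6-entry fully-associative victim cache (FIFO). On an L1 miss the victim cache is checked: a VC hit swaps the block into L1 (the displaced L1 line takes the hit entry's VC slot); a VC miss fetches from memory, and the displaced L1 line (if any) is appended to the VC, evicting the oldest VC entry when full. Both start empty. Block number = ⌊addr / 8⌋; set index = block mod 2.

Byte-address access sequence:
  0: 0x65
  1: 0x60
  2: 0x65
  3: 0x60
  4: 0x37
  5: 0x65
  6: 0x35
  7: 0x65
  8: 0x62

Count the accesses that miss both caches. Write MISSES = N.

MISSES = 2

0: 0x65 (blk 12, set 0) → MISS  vc=[]
1: 0x60 (blk 12, set 0) → L1-HIT  vc=[]
2: 0x65 (blk 12, set 0) → L1-HIT  vc=[]
3: 0x60 (blk 12, set 0) → L1-HIT  vc=[]
4: 0x37 (blk 6, set 0) → MISS  vc=[12]
5: 0x65 (blk 12, set 0) → VC-HIT  vc=[6]
6: 0x35 (blk 6, set 0) → VC-HIT  vc=[12]
7: 0x65 (blk 12, set 0) → VC-HIT  vc=[6]
8: 0x62 (blk 12, set 0) → L1-HIT  vc=[6]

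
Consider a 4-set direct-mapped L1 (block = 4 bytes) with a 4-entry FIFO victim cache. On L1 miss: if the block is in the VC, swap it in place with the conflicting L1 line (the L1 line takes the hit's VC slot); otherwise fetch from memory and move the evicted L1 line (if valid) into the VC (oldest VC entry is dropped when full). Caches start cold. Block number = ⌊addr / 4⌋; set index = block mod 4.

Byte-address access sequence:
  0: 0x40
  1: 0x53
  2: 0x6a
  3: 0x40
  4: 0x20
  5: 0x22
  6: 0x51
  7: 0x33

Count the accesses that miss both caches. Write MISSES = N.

MISSES = 5

0: 0x40 (blk 16, set 0) → MISS  vc=[]
1: 0x53 (blk 20, set 0) → MISS  vc=[16]
2: 0x6a (blk 26, set 2) → MISS  vc=[16]
3: 0x40 (blk 16, set 0) → VC-HIT  vc=[20]
4: 0x20 (blk 8, set 0) → MISS  vc=[20, 16]
5: 0x22 (blk 8, set 0) → L1-HIT  vc=[20, 16]
6: 0x51 (blk 20, set 0) → VC-HIT  vc=[8, 16]
7: 0x33 (blk 12, set 0) → MISS  vc=[8, 16, 20]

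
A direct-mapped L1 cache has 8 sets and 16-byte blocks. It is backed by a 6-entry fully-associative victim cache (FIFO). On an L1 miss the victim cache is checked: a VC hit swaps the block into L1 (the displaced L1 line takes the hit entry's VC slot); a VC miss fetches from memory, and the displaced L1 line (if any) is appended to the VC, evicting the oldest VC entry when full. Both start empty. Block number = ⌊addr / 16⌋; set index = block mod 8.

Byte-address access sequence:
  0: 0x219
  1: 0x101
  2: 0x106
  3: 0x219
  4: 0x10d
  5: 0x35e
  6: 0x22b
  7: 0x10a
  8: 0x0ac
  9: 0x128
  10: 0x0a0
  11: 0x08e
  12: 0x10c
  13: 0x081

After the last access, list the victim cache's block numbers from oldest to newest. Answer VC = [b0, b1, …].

  [0] addr=0x219 blk=33 s=1: MISS | VC []
  [1] addr=0x101 blk=16 s=0: MISS | VC []
  [2] addr=0x106 blk=16 s=0: L1-HIT | VC []
  [3] addr=0x219 blk=33 s=1: L1-HIT | VC []
  [4] addr=0x10d blk=16 s=0: L1-HIT | VC []
  [5] addr=0x35e blk=53 s=5: MISS | VC []
  [6] addr=0x22b blk=34 s=2: MISS | VC []
  [7] addr=0x10a blk=16 s=0: L1-HIT | VC []
  [8] addr=0xac blk=10 s=2: MISS | VC [34]
  [9] addr=0x128 blk=18 s=2: MISS | VC [34, 10]
  [10] addr=0xa0 blk=10 s=2: VC-HIT | VC [34, 18]
  [11] addr=0x8e blk=8 s=0: MISS | VC [34, 18, 16]
  [12] addr=0x10c blk=16 s=0: VC-HIT | VC [34, 18, 8]
  [13] addr=0x81 blk=8 s=0: VC-HIT | VC [34, 18, 16]

VC = [34, 18, 16]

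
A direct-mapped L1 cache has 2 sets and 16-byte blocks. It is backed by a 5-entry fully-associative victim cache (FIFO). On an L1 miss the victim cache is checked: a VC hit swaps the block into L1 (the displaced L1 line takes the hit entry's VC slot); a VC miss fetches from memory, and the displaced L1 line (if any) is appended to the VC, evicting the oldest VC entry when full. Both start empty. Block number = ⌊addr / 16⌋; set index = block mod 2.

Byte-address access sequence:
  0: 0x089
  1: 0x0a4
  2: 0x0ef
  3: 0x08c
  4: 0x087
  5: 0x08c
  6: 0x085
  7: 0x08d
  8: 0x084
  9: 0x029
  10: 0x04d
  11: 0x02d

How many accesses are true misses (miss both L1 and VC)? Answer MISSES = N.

MISSES = 5

0: 0x89 (blk 8, set 0) → MISS  vc=[]
1: 0xa4 (blk 10, set 0) → MISS  vc=[8]
2: 0xef (blk 14, set 0) → MISS  vc=[8, 10]
3: 0x8c (blk 8, set 0) → VC-HIT  vc=[14, 10]
4: 0x87 (blk 8, set 0) → L1-HIT  vc=[14, 10]
5: 0x8c (blk 8, set 0) → L1-HIT  vc=[14, 10]
6: 0x85 (blk 8, set 0) → L1-HIT  vc=[14, 10]
7: 0x8d (blk 8, set 0) → L1-HIT  vc=[14, 10]
8: 0x84 (blk 8, set 0) → L1-HIT  vc=[14, 10]
9: 0x29 (blk 2, set 0) → MISS  vc=[14, 10, 8]
10: 0x4d (blk 4, set 0) → MISS  vc=[14, 10, 8, 2]
11: 0x2d (blk 2, set 0) → VC-HIT  vc=[14, 10, 8, 4]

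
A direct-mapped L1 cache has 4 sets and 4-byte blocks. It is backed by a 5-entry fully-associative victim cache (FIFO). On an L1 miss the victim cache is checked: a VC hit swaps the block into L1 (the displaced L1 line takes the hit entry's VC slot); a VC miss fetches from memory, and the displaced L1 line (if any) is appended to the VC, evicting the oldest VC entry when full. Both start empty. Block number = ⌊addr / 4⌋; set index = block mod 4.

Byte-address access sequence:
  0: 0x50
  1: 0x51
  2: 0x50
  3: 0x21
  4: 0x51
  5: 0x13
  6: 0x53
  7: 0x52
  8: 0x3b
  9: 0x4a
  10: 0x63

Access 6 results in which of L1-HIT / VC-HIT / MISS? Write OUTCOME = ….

OUTCOME = VC-HIT

#0 0x50→b20/s0 MISS; vc=[]
#1 0x51→b20/s0 L1-HIT; vc=[]
#2 0x50→b20/s0 L1-HIT; vc=[]
#3 0x21→b8/s0 MISS; vc=[20]
#4 0x51→b20/s0 VC-HIT; vc=[8]
#5 0x13→b4/s0 MISS; vc=[8,20]
#6 0x53→b20/s0 VC-HIT; vc=[8,4]
#7 0x52→b20/s0 L1-HIT; vc=[8,4]
#8 0x3b→b14/s2 MISS; vc=[8,4]
#9 0x4a→b18/s2 MISS; vc=[8,4,14]
#10 0x63→b24/s0 MISS; vc=[8,4,14,20]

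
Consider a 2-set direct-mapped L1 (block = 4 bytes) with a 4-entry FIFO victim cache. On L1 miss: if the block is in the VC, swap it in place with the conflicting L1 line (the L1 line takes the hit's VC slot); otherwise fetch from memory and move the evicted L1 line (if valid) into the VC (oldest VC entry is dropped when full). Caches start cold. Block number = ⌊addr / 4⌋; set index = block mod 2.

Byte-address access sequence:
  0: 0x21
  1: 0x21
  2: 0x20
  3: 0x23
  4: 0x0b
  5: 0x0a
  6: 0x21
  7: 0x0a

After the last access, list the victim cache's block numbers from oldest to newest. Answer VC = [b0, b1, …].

0: 0x21 (blk 8, set 0) → MISS  vc=[]
1: 0x21 (blk 8, set 0) → L1-HIT  vc=[]
2: 0x20 (blk 8, set 0) → L1-HIT  vc=[]
3: 0x23 (blk 8, set 0) → L1-HIT  vc=[]
4: 0xb (blk 2, set 0) → MISS  vc=[8]
5: 0xa (blk 2, set 0) → L1-HIT  vc=[8]
6: 0x21 (blk 8, set 0) → VC-HIT  vc=[2]
7: 0xa (blk 2, set 0) → VC-HIT  vc=[8]

VC = [8]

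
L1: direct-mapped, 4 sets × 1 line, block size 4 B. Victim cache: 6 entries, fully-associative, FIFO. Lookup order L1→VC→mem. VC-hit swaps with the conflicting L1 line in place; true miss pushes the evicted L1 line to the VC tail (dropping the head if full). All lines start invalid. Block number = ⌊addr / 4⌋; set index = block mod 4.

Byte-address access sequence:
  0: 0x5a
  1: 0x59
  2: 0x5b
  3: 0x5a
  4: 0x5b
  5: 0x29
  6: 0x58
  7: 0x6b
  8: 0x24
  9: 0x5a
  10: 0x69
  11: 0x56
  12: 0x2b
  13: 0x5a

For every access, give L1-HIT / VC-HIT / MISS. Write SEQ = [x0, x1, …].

SEQ = [MISS, L1-HIT, L1-HIT, L1-HIT, L1-HIT, MISS, VC-HIT, MISS, MISS, VC-HIT, VC-HIT, MISS, VC-HIT, VC-HIT]

#0 0x5a→b22/s2 MISS; vc=[]
#1 0x59→b22/s2 L1-HIT; vc=[]
#2 0x5b→b22/s2 L1-HIT; vc=[]
#3 0x5a→b22/s2 L1-HIT; vc=[]
#4 0x5b→b22/s2 L1-HIT; vc=[]
#5 0x29→b10/s2 MISS; vc=[22]
#6 0x58→b22/s2 VC-HIT; vc=[10]
#7 0x6b→b26/s2 MISS; vc=[10,22]
#8 0x24→b9/s1 MISS; vc=[10,22]
#9 0x5a→b22/s2 VC-HIT; vc=[10,26]
#10 0x69→b26/s2 VC-HIT; vc=[10,22]
#11 0x56→b21/s1 MISS; vc=[10,22,9]
#12 0x2b→b10/s2 VC-HIT; vc=[26,22,9]
#13 0x5a→b22/s2 VC-HIT; vc=[26,10,9]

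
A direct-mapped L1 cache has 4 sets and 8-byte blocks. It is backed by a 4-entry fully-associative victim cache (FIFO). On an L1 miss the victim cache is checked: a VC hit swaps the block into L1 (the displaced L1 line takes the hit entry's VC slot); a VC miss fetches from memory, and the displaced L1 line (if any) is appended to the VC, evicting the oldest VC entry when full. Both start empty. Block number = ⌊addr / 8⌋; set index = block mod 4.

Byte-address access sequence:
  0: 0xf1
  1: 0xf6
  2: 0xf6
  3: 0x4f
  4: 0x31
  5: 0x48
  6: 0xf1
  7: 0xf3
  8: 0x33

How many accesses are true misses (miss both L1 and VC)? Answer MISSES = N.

  [0] addr=0xf1 blk=30 s=2: MISS | VC []
  [1] addr=0xf6 blk=30 s=2: L1-HIT | VC []
  [2] addr=0xf6 blk=30 s=2: L1-HIT | VC []
  [3] addr=0x4f blk=9 s=1: MISS | VC []
  [4] addr=0x31 blk=6 s=2: MISS | VC [30]
  [5] addr=0x48 blk=9 s=1: L1-HIT | VC [30]
  [6] addr=0xf1 blk=30 s=2: VC-HIT | VC [6]
  [7] addr=0xf3 blk=30 s=2: L1-HIT | VC [6]
  [8] addr=0x33 blk=6 s=2: VC-HIT | VC [30]

MISSES = 3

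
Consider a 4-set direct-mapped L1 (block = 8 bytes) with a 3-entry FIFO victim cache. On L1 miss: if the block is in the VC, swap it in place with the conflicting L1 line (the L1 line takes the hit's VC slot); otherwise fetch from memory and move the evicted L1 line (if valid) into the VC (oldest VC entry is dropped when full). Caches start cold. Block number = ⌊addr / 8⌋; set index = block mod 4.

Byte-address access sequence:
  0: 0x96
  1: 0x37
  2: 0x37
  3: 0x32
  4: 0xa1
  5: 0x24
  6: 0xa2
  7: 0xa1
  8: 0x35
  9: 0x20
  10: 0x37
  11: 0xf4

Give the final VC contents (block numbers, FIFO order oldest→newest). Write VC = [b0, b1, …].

0: 0x96 (blk 18, set 2) → MISS  vc=[]
1: 0x37 (blk 6, set 2) → MISS  vc=[18]
2: 0x37 (blk 6, set 2) → L1-HIT  vc=[18]
3: 0x32 (blk 6, set 2) → L1-HIT  vc=[18]
4: 0xa1 (blk 20, set 0) → MISS  vc=[18]
5: 0x24 (blk 4, set 0) → MISS  vc=[18, 20]
6: 0xa2 (blk 20, set 0) → VC-HIT  vc=[18, 4]
7: 0xa1 (blk 20, set 0) → L1-HIT  vc=[18, 4]
8: 0x35 (blk 6, set 2) → L1-HIT  vc=[18, 4]
9: 0x20 (blk 4, set 0) → VC-HIT  vc=[18, 20]
10: 0x37 (blk 6, set 2) → L1-HIT  vc=[18, 20]
11: 0xf4 (blk 30, set 2) → MISS  vc=[18, 20, 6]

VC = [18, 20, 6]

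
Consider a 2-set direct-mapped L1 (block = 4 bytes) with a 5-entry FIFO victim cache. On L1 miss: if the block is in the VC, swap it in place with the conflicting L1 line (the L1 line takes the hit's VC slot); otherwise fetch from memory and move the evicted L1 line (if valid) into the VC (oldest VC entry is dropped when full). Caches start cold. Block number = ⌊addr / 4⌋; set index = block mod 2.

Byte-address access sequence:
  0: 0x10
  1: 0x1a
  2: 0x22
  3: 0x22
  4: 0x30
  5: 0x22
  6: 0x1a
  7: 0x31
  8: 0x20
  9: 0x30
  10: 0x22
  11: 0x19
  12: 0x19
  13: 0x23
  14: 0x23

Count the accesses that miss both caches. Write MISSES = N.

MISSES = 4

#0 0x10→b4/s0 MISS; vc=[]
#1 0x1a→b6/s0 MISS; vc=[4]
#2 0x22→b8/s0 MISS; vc=[4,6]
#3 0x22→b8/s0 L1-HIT; vc=[4,6]
#4 0x30→b12/s0 MISS; vc=[4,6,8]
#5 0x22→b8/s0 VC-HIT; vc=[4,6,12]
#6 0x1a→b6/s0 VC-HIT; vc=[4,8,12]
#7 0x31→b12/s0 VC-HIT; vc=[4,8,6]
#8 0x20→b8/s0 VC-HIT; vc=[4,12,6]
#9 0x30→b12/s0 VC-HIT; vc=[4,8,6]
#10 0x22→b8/s0 VC-HIT; vc=[4,12,6]
#11 0x19→b6/s0 VC-HIT; vc=[4,12,8]
#12 0x19→b6/s0 L1-HIT; vc=[4,12,8]
#13 0x23→b8/s0 VC-HIT; vc=[4,12,6]
#14 0x23→b8/s0 L1-HIT; vc=[4,12,6]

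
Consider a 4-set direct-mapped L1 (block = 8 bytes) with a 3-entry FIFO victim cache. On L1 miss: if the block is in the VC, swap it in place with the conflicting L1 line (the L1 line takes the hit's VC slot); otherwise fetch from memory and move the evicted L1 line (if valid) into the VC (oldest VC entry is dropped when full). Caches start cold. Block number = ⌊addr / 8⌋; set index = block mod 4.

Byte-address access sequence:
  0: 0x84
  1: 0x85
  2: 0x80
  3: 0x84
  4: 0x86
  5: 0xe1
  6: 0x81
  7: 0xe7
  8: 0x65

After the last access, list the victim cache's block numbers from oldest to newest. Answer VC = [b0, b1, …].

VC = [16, 28]

0: 0x84 (blk 16, set 0) → MISS  vc=[]
1: 0x85 (blk 16, set 0) → L1-HIT  vc=[]
2: 0x80 (blk 16, set 0) → L1-HIT  vc=[]
3: 0x84 (blk 16, set 0) → L1-HIT  vc=[]
4: 0x86 (blk 16, set 0) → L1-HIT  vc=[]
5: 0xe1 (blk 28, set 0) → MISS  vc=[16]
6: 0x81 (blk 16, set 0) → VC-HIT  vc=[28]
7: 0xe7 (blk 28, set 0) → VC-HIT  vc=[16]
8: 0x65 (blk 12, set 0) → MISS  vc=[16, 28]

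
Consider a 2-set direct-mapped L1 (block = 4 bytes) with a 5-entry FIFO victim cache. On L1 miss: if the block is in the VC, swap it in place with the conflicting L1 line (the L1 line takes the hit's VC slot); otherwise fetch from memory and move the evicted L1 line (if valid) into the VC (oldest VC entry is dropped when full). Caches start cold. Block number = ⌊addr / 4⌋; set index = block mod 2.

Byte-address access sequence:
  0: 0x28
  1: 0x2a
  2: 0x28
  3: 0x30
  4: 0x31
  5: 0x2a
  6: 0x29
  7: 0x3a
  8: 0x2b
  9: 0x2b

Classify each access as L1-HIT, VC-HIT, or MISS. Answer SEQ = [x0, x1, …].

SEQ = [MISS, L1-HIT, L1-HIT, MISS, L1-HIT, VC-HIT, L1-HIT, MISS, VC-HIT, L1-HIT]

#0 0x28→b10/s0 MISS; vc=[]
#1 0x2a→b10/s0 L1-HIT; vc=[]
#2 0x28→b10/s0 L1-HIT; vc=[]
#3 0x30→b12/s0 MISS; vc=[10]
#4 0x31→b12/s0 L1-HIT; vc=[10]
#5 0x2a→b10/s0 VC-HIT; vc=[12]
#6 0x29→b10/s0 L1-HIT; vc=[12]
#7 0x3a→b14/s0 MISS; vc=[12,10]
#8 0x2b→b10/s0 VC-HIT; vc=[12,14]
#9 0x2b→b10/s0 L1-HIT; vc=[12,14]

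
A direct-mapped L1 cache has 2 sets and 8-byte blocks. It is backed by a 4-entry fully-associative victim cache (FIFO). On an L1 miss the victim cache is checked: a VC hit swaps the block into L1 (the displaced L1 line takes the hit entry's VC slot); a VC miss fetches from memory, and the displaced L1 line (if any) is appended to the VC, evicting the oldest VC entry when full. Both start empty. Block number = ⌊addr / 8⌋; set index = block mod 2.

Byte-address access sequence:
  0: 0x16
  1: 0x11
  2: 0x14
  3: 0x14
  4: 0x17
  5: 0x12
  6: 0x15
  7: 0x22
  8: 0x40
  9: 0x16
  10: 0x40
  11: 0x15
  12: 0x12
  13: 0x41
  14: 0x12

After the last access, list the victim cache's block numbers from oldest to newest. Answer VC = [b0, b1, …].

#0 0x16→b2/s0 MISS; vc=[]
#1 0x11→b2/s0 L1-HIT; vc=[]
#2 0x14→b2/s0 L1-HIT; vc=[]
#3 0x14→b2/s0 L1-HIT; vc=[]
#4 0x17→b2/s0 L1-HIT; vc=[]
#5 0x12→b2/s0 L1-HIT; vc=[]
#6 0x15→b2/s0 L1-HIT; vc=[]
#7 0x22→b4/s0 MISS; vc=[2]
#8 0x40→b8/s0 MISS; vc=[2,4]
#9 0x16→b2/s0 VC-HIT; vc=[8,4]
#10 0x40→b8/s0 VC-HIT; vc=[2,4]
#11 0x15→b2/s0 VC-HIT; vc=[8,4]
#12 0x12→b2/s0 L1-HIT; vc=[8,4]
#13 0x41→b8/s0 VC-HIT; vc=[2,4]
#14 0x12→b2/s0 VC-HIT; vc=[8,4]

VC = [8, 4]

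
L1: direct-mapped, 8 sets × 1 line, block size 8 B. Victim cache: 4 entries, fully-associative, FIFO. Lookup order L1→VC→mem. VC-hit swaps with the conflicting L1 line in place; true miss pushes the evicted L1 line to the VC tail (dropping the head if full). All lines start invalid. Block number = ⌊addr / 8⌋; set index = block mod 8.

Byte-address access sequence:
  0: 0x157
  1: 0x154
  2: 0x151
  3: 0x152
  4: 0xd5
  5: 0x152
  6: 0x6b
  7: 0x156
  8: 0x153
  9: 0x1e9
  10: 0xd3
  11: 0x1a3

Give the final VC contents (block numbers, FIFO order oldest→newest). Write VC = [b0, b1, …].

  [0] addr=0x157 blk=42 s=2: MISS | VC []
  [1] addr=0x154 blk=42 s=2: L1-HIT | VC []
  [2] addr=0x151 blk=42 s=2: L1-HIT | VC []
  [3] addr=0x152 blk=42 s=2: L1-HIT | VC []
  [4] addr=0xd5 blk=26 s=2: MISS | VC [42]
  [5] addr=0x152 blk=42 s=2: VC-HIT | VC [26]
  [6] addr=0x6b blk=13 s=5: MISS | VC [26]
  [7] addr=0x156 blk=42 s=2: L1-HIT | VC [26]
  [8] addr=0x153 blk=42 s=2: L1-HIT | VC [26]
  [9] addr=0x1e9 blk=61 s=5: MISS | VC [26, 13]
  [10] addr=0xd3 blk=26 s=2: VC-HIT | VC [42, 13]
  [11] addr=0x1a3 blk=52 s=4: MISS | VC [42, 13]

VC = [42, 13]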